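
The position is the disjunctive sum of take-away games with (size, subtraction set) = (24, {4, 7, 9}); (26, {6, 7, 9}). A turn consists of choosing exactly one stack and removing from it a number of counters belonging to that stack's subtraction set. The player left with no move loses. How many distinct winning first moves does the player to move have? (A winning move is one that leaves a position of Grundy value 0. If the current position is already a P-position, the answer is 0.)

Stack A, S = {4, 7, 9}:
G(0) = 0
G(1) = mex{} = 0
G(2) = mex{} = 0
G(3) = mex{} = 0
G(4) = mex{0} = 1
G(5) = mex{0} = 1
G(6) = mex{0} = 1
G(7) = mex{0,0} = 1
G(8) = mex{1,0} = 2
G(9) = mex{1,0,0} = 2
G(10) = mex{1,0,0} = 2
G(11) = mex{1,1,0} = 2
G(12) = mex{2,1,0} = 3
G(13) = mex{2,1,1} = 0
G(14) = mex{2,1,1} = 0
G(15) = mex{2,2,1} = 0
G(16) = mex{3,2,1} = 0
G(17) = mex{0,2,2} = 1
G(18) = mex{0,2,2} = 1
G(19) = mex{0,3,2} = 1
G(20) = mex{0,0,2} = 1
G(21) = mex{1,0,3} = 2
G(22) = mex{1,0,0} = 2
G(23) = mex{1,0,0} = 2
G(24) = mex{1,1,0} = 2
G_A(24) = 2.
Stack B, S = {6, 7, 9}:
G(0) = 0
G(1) = mex{} = 0
G(2) = mex{} = 0
G(3) = mex{} = 0
G(4) = mex{} = 0
G(5) = mex{} = 0
G(6) = mex{0} = 1
G(7) = mex{0,0} = 1
G(8) = mex{0,0} = 1
G(9) = mex{0,0,0} = 1
G(10) = mex{0,0,0} = 1
G(11) = mex{0,0,0} = 1
G(12) = mex{1,0,0} = 2
G(13) = mex{1,1,0} = 2
G(14) = mex{1,1,0} = 2
G(15) = mex{1,1,1} = 0
G(16) = mex{1,1,1} = 0
G(17) = mex{1,1,1} = 0
G(18) = mex{2,1,1} = 0
G(19) = mex{2,2,1} = 0
G(20) = mex{2,2,1} = 0
G(21) = mex{0,2,2} = 1
G(22) = mex{0,0,2} = 1
G(23) = mex{0,0,2} = 1
G(24) = mex{0,0,0} = 1
G(25) = mex{0,0,0} = 1
G(26) = mex{0,0,0} = 1
G_B(26) = 1.
Combined Grundy value = 2 ⊕ 1 = 3.
A winning move leaves total XOR = 0, i.e. changes one component's Grundy value g to g ⊕ X where X is the current total.
Stack A: need g' = 2⊕3 = 1. Options: 24−4→G=1, 24−7→G=1, 24−9→G=0. Hits: 2.
Stack B: need g' = 1⊕3 = 2. Options: 26−6→G=0, 26−7→G=0, 26−9→G=0. Hits: 0.

2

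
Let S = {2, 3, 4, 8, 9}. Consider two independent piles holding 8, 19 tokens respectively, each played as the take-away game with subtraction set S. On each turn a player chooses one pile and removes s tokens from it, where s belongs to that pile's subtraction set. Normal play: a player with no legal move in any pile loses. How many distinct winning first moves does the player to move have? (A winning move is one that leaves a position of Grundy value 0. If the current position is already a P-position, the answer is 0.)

All piles use S = {2, 3, 4, 8, 9}:
G(0) = 0
G(1) = mex{} = 0
G(2) = mex{0} = 1
G(3) = mex{0,0} = 1
G(4) = mex{1,0,0} = 2
G(5) = mex{1,1,0} = 2
G(6) = mex{2,1,1} = 0
G(7) = mex{2,2,1} = 0
G(8) = mex{0,2,2,0} = 1
G(9) = mex{0,0,2,0,0} = 1
G(10) = mex{1,0,0,1,0} = 2
G(11) = mex{1,1,0,1,1} = 2
G(12) = mex{2,1,1,2,1} = 0
G(13) = mex{2,2,1,2,2} = 0
G(14) = mex{0,2,2,0,2} = 1
G(15) = mex{0,0,2,0,0} = 1
G(16) = mex{1,0,0,1,0} = 2
G(17) = mex{1,1,0,1,1} = 2
G(18) = mex{2,1,1,2,1} = 0
G(19) = mex{2,2,1,2,2} = 0
Pile A: G(8) = 1.
Pile B: G(19) = 0.
Combined Grundy value = 1 ⊕ 0 = 1.
A winning move leaves total XOR = 0, i.e. changes one component's Grundy value g to g ⊕ X where X is the current total.
Pile A: need g' = 1⊕1 = 0. Options: 8−2→G=0, 8−3→G=2, 8−4→G=2, 8−8→G=0. Hits: 2.
Pile B: need g' = 0⊕1 = 1. Options: 19−2→G=2, 19−3→G=2, 19−4→G=1, 19−8→G=2, 19−9→G=2. Hits: 1.

3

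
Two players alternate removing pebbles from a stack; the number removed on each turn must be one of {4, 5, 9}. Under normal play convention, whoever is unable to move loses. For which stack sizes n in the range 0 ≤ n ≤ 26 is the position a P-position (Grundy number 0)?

0, 1, 2, 3, 13, 14, 15, 16, 26

G(0) = 0
G(1) = mex{} = 0
G(2) = mex{} = 0
G(3) = mex{} = 0
G(4) = mex{0} = 1
G(5) = mex{0,0} = 1
G(6) = mex{0,0} = 1
G(7) = mex{0,0} = 1
G(8) = mex{1,0} = 2
G(9) = mex{1,1,0} = 2
G(10) = mex{1,1,0} = 2
G(11) = mex{1,1,0} = 2
G(12) = mex{2,1,0} = 3
G(13) = mex{2,2,1} = 0
G(14) = mex{2,2,1} = 0
G(15) = mex{2,2,1} = 0
G(16) = mex{3,2,1} = 0
G(17) = mex{0,3,2} = 1
G(18) = mex{0,0,2} = 1
G(19) = mex{0,0,2} = 1
G(20) = mex{0,0,2} = 1
G(21) = mex{1,0,3} = 2
G(22) = mex{1,1,0} = 2
G(23) = mex{1,1,0} = 2
G(24) = mex{1,1,0} = 2
G(25) = mex{2,1,0} = 3
G(26) = mex{2,2,1} = 0
P-positions are exactly the n with G(n) = 0.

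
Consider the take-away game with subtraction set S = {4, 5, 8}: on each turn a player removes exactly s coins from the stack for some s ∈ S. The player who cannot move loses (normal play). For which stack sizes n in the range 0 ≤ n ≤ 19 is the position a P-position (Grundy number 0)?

0, 1, 2, 3, 12, 13, 14, 15

G(0) = 0
G(1) = mex{} = 0
G(2) = mex{} = 0
G(3) = mex{} = 0
G(4) = mex{0} = 1
G(5) = mex{0,0} = 1
G(6) = mex{0,0} = 1
G(7) = mex{0,0} = 1
G(8) = mex{1,0,0} = 2
G(9) = mex{1,1,0} = 2
G(10) = mex{1,1,0} = 2
G(11) = mex{1,1,0} = 2
G(12) = mex{2,1,1} = 0
G(13) = mex{2,2,1} = 0
G(14) = mex{2,2,1} = 0
G(15) = mex{2,2,1} = 0
G(16) = mex{0,2,2} = 1
G(17) = mex{0,0,2} = 1
G(18) = mex{0,0,2} = 1
G(19) = mex{0,0,2} = 1
P-positions are exactly the n with G(n) = 0.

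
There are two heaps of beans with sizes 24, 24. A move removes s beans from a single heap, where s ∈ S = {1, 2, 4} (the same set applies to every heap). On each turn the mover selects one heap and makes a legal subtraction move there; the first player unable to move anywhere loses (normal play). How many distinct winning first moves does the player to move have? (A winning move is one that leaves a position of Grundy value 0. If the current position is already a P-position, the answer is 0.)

All heaps use S = {1, 2, 4}:
G(0) = 0
G(1) = mex{0} = 1
G(2) = mex{1,0} = 2
G(3) = mex{2,1} = 0
G(4) = mex{0,2,0} = 1
G(5) = mex{1,0,1} = 2
G(6) = mex{2,1,2} = 0
G(7) = mex{0,2,0} = 1
G(8) = mex{1,0,1} = 2
G(9) = mex{2,1,2} = 0
G(10) = mex{0,2,0} = 1
G(11) = mex{1,0,1} = 2
G(12) = mex{2,1,2} = 0
G(13) = mex{0,2,0} = 1
G(14) = mex{1,0,1} = 2
G(15) = mex{2,1,2} = 0
G(16) = mex{0,2,0} = 1
G(17) = mex{1,0,1} = 2
G(18) = mex{2,1,2} = 0
G(19) = mex{0,2,0} = 1
G(20) = mex{1,0,1} = 2
G(21) = mex{2,1,2} = 0
G(22) = mex{0,2,0} = 1
G(23) = mex{1,0,1} = 2
G(24) = mex{2,1,2} = 0
Heap A: G(24) = 0.
Heap B: G(24) = 0.
Combined Grundy value = 0 ⊕ 0 = 0.
A winning move leaves total XOR = 0, i.e. changes one component's Grundy value g to g ⊕ X where X is the current total.
Heap A: target g' = 0⊕0 = 0, but every legal move changes the Grundy value (mex property), so 0 moves.
Heap B: target g' = 0⊕0 = 0, but every legal move changes the Grundy value (mex property), so 0 moves.

0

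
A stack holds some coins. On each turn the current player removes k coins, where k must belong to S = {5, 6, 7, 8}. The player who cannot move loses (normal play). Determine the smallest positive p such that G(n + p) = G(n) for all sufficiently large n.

13

G(0) = 0
G(1) = mex{} = 0
G(2) = mex{} = 0
G(3) = mex{} = 0
G(4) = mex{} = 0
G(5) = mex{0} = 1
G(6) = mex{0,0} = 1
G(7) = mex{0,0,0} = 1
G(8) = mex{0,0,0,0} = 1
G(9) = mex{0,0,0,0} = 1
G(10) = mex{1,0,0,0} = 2
G(11) = mex{1,1,0,0} = 2
G(12) = mex{1,1,1,0} = 2
G(13) = mex{1,1,1,1} = 0
G(14) = mex{1,1,1,1} = 0
G(15) = mex{2,1,1,1} = 0
G(16) = mex{2,2,1,1} = 0
G(17) = mex{2,2,2,1} = 0
G(18) = mex{0,2,2,2} = 1
G(19) = mex{0,0,2,2} = 1
G(20) = mex{0,0,0,2} = 1
G(21) = mex{0,0,0,0} = 1
G(22) = mex{0,0,0,0} = 1
G(23) = mex{1,0,0,0} = 2
G(24) = mex{1,1,0,0} = 2
G(25) = mex{1,1,1,0} = 2
G(26) = mex{1,1,1,1} = 0
G(27) = mex{1,1,1,1} = 0
G(n+13) = G(n) holds for n = 0,…,7 (a full window of length max(S) = 8), so the sequence is purely periodic with period 13.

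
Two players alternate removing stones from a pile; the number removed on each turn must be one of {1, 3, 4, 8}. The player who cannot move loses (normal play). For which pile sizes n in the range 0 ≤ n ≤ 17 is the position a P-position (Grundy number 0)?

n :  0  1  2  3  4  5  6  7  8  9 10 11 12 13 14 15 16 17
G :  0  1  0  1  2  3  2  0  1  0  1  2  3  2  0  1  0  1
P-positions are exactly the n with G(n) = 0.

0, 2, 7, 9, 14, 16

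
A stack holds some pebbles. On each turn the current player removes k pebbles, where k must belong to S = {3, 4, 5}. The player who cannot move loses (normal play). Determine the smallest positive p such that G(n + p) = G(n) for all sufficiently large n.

8

n :  0  1  2  3  4  5  6  7  8  9 10 11 12 13 14 15 16 17
G :  0  0  0  1  1  1  2  2  0  0  0  1  1  1  2  2  0  0
G(n+8) = G(n) holds for n = 0,…,4 (a full window of length max(S) = 5), so the sequence is purely periodic with period 8.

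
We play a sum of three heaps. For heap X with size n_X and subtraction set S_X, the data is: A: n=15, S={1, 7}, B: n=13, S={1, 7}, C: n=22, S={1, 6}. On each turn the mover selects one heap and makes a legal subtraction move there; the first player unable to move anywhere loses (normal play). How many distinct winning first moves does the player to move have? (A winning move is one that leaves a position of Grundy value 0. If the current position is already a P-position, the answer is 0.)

6

Heap A, S = {1, 7}:
n :  0  1  2  3  4  5  6  7  8  9 10 11 12 13 14 15
G :  0  1  0  1  0  1  0  1  0  1  0  1  0  1  0  1
G_A(15) = 1.
Heap B, S = {1, 7}:
n :  0  1  2  3  4  5  6  7  8  9 10 11 12 13
G :  0  1  0  1  0  1  0  1  0  1  0  1  0  1
G_B(13) = 1.
Heap C, S = {1, 6}:
G(0) = 0
G(1) = mex{0} = 1
G(2) = mex{1} = 0
G(3) = mex{0} = 1
G(4) = mex{1} = 0
G(5) = mex{0} = 1
G(6) = mex{1,0} = 2
G(7) = mex{2,1} = 0
G(8) = mex{0,0} = 1
G(9) = mex{1,1} = 0
G(10) = mex{0,0} = 1
G(11) = mex{1,1} = 0
G(12) = mex{0,2} = 1
G(13) = mex{1,0} = 2
G(14) = mex{2,1} = 0
G(15) = mex{0,0} = 1
G(16) = mex{1,1} = 0
G(17) = mex{0,0} = 1
G(18) = mex{1,1} = 0
G(19) = mex{0,2} = 1
G(20) = mex{1,0} = 2
G(21) = mex{2,1} = 0
G(22) = mex{0,0} = 1
G_C(22) = 1.
Combined Grundy value = 1 ⊕ 1 ⊕ 1 = 1.
A winning move leaves total XOR = 0, i.e. changes one component's Grundy value g to g ⊕ X where X is the current total.
Heap A: need g' = 1⊕1 = 0. Options: 15−1→G=0, 15−7→G=0. Hits: 2.
Heap B: need g' = 1⊕1 = 0. Options: 13−1→G=0, 13−7→G=0. Hits: 2.
Heap C: need g' = 1⊕1 = 0. Options: 22−1→G=0, 22−6→G=0. Hits: 2.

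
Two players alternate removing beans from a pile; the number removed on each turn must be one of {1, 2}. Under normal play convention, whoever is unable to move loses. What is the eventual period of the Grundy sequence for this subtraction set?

n :  0  1  2  3  4  5  6  7  8  9 10 11 12 13 14
G :  0  1  2  0  1  2  0  1  2  0  1  2  0  1  2
G(n+3) = G(n) holds for n = 0,…,1 (a full window of length max(S) = 2), so the sequence is purely periodic with period 3.

3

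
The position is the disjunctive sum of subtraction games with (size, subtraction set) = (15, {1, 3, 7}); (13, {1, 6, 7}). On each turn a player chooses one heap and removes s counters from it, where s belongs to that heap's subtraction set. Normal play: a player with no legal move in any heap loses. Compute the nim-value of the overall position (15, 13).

Heap A, S = {1, 3, 7}:
n :  0  1  2  3  4  5  6  7  8  9 10 11 12 13 14 15
G :  0  1  0  1  0  1  0  1  0  1  0  1  0  1  0  1
G_A(15) = 1.
Heap B, S = {1, 6, 7}:
G(0) = 0
G(1) = mex{0} = 1
G(2) = mex{1} = 0
G(3) = mex{0} = 1
G(4) = mex{1} = 0
G(5) = mex{0} = 1
G(6) = mex{1,0} = 2
G(7) = mex{2,1,0} = 3
G(8) = mex{3,0,1} = 2
G(9) = mex{2,1,0} = 3
G(10) = mex{3,0,1} = 2
G(11) = mex{2,1,0} = 3
G(12) = mex{3,2,1} = 0
G(13) = mex{0,3,2} = 1
G_B(13) = 1.
Combined Grundy value = 1 ⊕ 1 = 0.

0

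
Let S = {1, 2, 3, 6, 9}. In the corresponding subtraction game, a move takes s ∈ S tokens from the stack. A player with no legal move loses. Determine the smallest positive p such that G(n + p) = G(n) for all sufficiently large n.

G(0) = 0
G(1) = mex{0} = 1
G(2) = mex{1,0} = 2
G(3) = mex{2,1,0} = 3
G(4) = mex{3,2,1} = 0
G(5) = mex{0,3,2} = 1
G(6) = mex{1,0,3,0} = 2
G(7) = mex{2,1,0,1} = 3
G(8) = mex{3,2,1,2} = 0
G(9) = mex{0,3,2,3,0} = 1
G(10) = mex{1,0,3,0,1} = 2
G(11) = mex{2,1,0,1,2} = 3
G(12) = mex{3,2,1,2,3} = 0
G(13) = mex{0,3,2,3,0} = 1
G(14) = mex{1,0,3,0,1} = 2
G(n+4) = G(n) holds for n = 0,…,8 (a full window of length max(S) = 9), so the sequence is purely periodic with period 4.

4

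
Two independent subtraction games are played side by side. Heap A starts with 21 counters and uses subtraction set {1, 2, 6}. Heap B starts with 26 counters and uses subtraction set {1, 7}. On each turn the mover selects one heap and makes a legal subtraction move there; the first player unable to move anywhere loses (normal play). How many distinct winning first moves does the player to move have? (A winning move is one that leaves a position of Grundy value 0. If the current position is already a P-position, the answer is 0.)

0

Heap A, S = {1, 2, 6}:
G(0) = 0
G(1) = mex{0} = 1
G(2) = mex{1,0} = 2
G(3) = mex{2,1} = 0
G(4) = mex{0,2} = 1
G(5) = mex{1,0} = 2
G(6) = mex{2,1,0} = 3
G(7) = mex{3,2,1} = 0
G(8) = mex{0,3,2} = 1
G(9) = mex{1,0,0} = 2
G(10) = mex{2,1,1} = 0
G(11) = mex{0,2,2} = 1
G(12) = mex{1,0,3} = 2
G(13) = mex{2,1,0} = 3
G(14) = mex{3,2,1} = 0
G(15) = mex{0,3,2} = 1
G(16) = mex{1,0,0} = 2
G(17) = mex{2,1,1} = 0
G(18) = mex{0,2,2} = 1
G(19) = mex{1,0,3} = 2
G(20) = mex{2,1,0} = 3
G(21) = mex{3,2,1} = 0
G_A(21) = 0.
Heap B, S = {1, 7}:
n :  0  1  2  3  4  5  6  7  8  9 10 11 12 13 14 15 16 17 18 19 20 21 22 23 24 25 26
G :  0  1  0  1  0  1  0  1  0  1  0  1  0  1  0  1  0  1  0  1  0  1  0  1  0  1  0
G_B(26) = 0.
Combined Grundy value = 0 ⊕ 0 = 0.
A winning move leaves total XOR = 0, i.e. changes one component's Grundy value g to g ⊕ X where X is the current total.
Heap A: target g' = 0⊕0 = 0, but every legal move changes the Grundy value (mex property), so 0 moves.
Heap B: target g' = 0⊕0 = 0, but every legal move changes the Grundy value (mex property), so 0 moves.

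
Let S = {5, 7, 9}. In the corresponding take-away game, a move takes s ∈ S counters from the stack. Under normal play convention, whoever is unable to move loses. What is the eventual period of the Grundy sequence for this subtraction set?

14

n :  0  1  2  3  4  5  6  7  8  9 10 11 12 13 14 15 16 17 18 19 20 21 22 23 24 25 26 27 28 29
G :  0  0  0  0  0  1  1  1  1  1  2  2  2  2  0  0  0  0  0  1  1  1  1  1  2  2  2  2  0  0
G(n+14) = G(n) holds for n = 0,…,8 (a full window of length max(S) = 9), so the sequence is purely periodic with period 14.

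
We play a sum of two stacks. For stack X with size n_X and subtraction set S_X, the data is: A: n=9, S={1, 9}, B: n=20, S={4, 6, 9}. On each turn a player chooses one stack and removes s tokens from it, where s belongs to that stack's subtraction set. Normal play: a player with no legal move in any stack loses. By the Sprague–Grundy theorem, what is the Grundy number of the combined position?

0

Stack A, S = {1, 9}:
G(0) = 0
G(1) = mex{0} = 1
G(2) = mex{1} = 0
G(3) = mex{0} = 1
G(4) = mex{1} = 0
G(5) = mex{0} = 1
G(6) = mex{1} = 0
G(7) = mex{0} = 1
G(8) = mex{1} = 0
G(9) = mex{0,0} = 1
G_A(9) = 1.
Stack B, S = {4, 6, 9}:
n :  0  1  2  3  4  5  6  7  8  9 10 11 12 13 14 15 16 17 18 19 20
G :  0  0  0  0  1  1  1  1  2  2  2  2  3  0  0  0  0  1  1  1  1
G_B(20) = 1.
Combined Grundy value = 1 ⊕ 1 = 0.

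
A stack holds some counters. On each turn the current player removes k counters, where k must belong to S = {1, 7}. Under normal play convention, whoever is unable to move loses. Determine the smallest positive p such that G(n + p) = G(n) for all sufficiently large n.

n :  0  1  2  3  4  5  6  7  8  9 10 11 12 13 14
G :  0  1  0  1  0  1  0  1  0  1  0  1  0  1  0
G(n+2) = G(n) holds for n = 0,…,6 (a full window of length max(S) = 7), so the sequence is purely periodic with period 2.

2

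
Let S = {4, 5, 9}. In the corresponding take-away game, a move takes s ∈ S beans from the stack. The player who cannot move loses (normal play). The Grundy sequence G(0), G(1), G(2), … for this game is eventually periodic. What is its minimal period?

13

G(0) = 0
G(1) = mex{} = 0
G(2) = mex{} = 0
G(3) = mex{} = 0
G(4) = mex{0} = 1
G(5) = mex{0,0} = 1
G(6) = mex{0,0} = 1
G(7) = mex{0,0} = 1
G(8) = mex{1,0} = 2
G(9) = mex{1,1,0} = 2
G(10) = mex{1,1,0} = 2
G(11) = mex{1,1,0} = 2
G(12) = mex{2,1,0} = 3
G(13) = mex{2,2,1} = 0
G(14) = mex{2,2,1} = 0
G(15) = mex{2,2,1} = 0
G(16) = mex{3,2,1} = 0
G(17) = mex{0,3,2} = 1
G(18) = mex{0,0,2} = 1
G(19) = mex{0,0,2} = 1
G(20) = mex{0,0,2} = 1
G(21) = mex{1,0,3} = 2
G(22) = mex{1,1,0} = 2
G(23) = mex{1,1,0} = 2
G(24) = mex{1,1,0} = 2
G(25) = mex{2,1,0} = 3
G(26) = mex{2,2,1} = 0
G(27) = mex{2,2,1} = 0
G(n+13) = G(n) holds for n = 0,…,8 (a full window of length max(S) = 9), so the sequence is purely periodic with period 13.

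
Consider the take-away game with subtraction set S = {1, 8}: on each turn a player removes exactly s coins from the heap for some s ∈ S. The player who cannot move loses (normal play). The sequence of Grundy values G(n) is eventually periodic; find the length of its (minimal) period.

G(0) = 0
G(1) = mex{0} = 1
G(2) = mex{1} = 0
G(3) = mex{0} = 1
G(4) = mex{1} = 0
G(5) = mex{0} = 1
G(6) = mex{1} = 0
G(7) = mex{0} = 1
G(8) = mex{1,0} = 2
G(9) = mex{2,1} = 0
G(10) = mex{0,0} = 1
G(11) = mex{1,1} = 0
G(12) = mex{0,0} = 1
G(13) = mex{1,1} = 0
G(14) = mex{0,0} = 1
G(15) = mex{1,1} = 0
G(16) = mex{0,2} = 1
G(17) = mex{1,0} = 2
G(18) = mex{2,1} = 0
G(19) = mex{0,0} = 1
G(n+9) = G(n) holds for n = 0,…,7 (a full window of length max(S) = 8), so the sequence is purely periodic with period 9.

9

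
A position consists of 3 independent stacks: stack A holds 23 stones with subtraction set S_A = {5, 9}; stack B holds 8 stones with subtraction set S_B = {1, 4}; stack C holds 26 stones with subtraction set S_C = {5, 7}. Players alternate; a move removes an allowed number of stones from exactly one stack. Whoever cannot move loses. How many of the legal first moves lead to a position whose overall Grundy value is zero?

0

Stack A, S = {5, 9}:
n :  0  1  2  3  4  5  6  7  8  9 10 11 12 13 14 15 16 17 18 19 20 21 22 23
G :  0  0  0  0  0  1  1  1  1  1  2  2  2  2  0  0  0  0  0  1  1  1  1  1
G_A(23) = 1.
Stack B, S = {1, 4}:
n : 0 1 2 3 4 5 6 7 8
G : 0 1 0 1 2 0 1 0 1
G_B(8) = 1.
Stack C, S = {5, 7}:
G(0) = 0
G(1) = mex{} = 0
G(2) = mex{} = 0
G(3) = mex{} = 0
G(4) = mex{} = 0
G(5) = mex{0} = 1
G(6) = mex{0} = 1
G(7) = mex{0,0} = 1
G(8) = mex{0,0} = 1
G(9) = mex{0,0} = 1
G(10) = mex{1,0} = 2
G(11) = mex{1,0} = 2
G(12) = mex{1,1} = 0
G(13) = mex{1,1} = 0
G(14) = mex{1,1} = 0
G(15) = mex{2,1} = 0
G(16) = mex{2,1} = 0
G(17) = mex{0,2} = 1
G(18) = mex{0,2} = 1
G(19) = mex{0,0} = 1
G(20) = mex{0,0} = 1
G(21) = mex{0,0} = 1
G(22) = mex{1,0} = 2
G(23) = mex{1,0} = 2
G(24) = mex{1,1} = 0
G(25) = mex{1,1} = 0
G(26) = mex{1,1} = 0
G_C(26) = 0.
Combined Grundy value = 1 ⊕ 1 ⊕ 0 = 0.
A winning move leaves total XOR = 0, i.e. changes one component's Grundy value g to g ⊕ X where X is the current total.
Stack A: target g' = 1⊕0 = 1, but every legal move changes the Grundy value (mex property), so 0 moves.
Stack B: target g' = 1⊕0 = 1, but every legal move changes the Grundy value (mex property), so 0 moves.
Stack C: target g' = 0⊕0 = 0, but every legal move changes the Grundy value (mex property), so 0 moves.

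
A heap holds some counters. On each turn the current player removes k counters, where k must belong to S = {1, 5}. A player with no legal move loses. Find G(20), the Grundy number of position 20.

0

G(0) = 0
G(1) = mex{0} = 1
G(2) = mex{1} = 0
G(3) = mex{0} = 1
G(4) = mex{1} = 0
G(5) = mex{0,0} = 1
G(6) = mex{1,1} = 0
G(7) = mex{0,0} = 1
G(8) = mex{1,1} = 0
G(9) = mex{0,0} = 1
G(10) = mex{1,1} = 0
G(11) = mex{0,0} = 1
G(12) = mex{1,1} = 0
G(13) = mex{0,0} = 1
G(14) = mex{1,1} = 0
G(15) = mex{0,0} = 1
G(16) = mex{1,1} = 0
G(17) = mex{0,0} = 1
G(18) = mex{1,1} = 0
G(19) = mex{0,0} = 1
G(20) = mex{1,1} = 0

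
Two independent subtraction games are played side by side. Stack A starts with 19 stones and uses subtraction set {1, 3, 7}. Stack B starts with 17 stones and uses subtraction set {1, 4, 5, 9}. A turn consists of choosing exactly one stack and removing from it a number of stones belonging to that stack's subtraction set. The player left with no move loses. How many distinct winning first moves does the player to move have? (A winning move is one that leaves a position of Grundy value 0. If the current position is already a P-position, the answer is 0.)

Stack A, S = {1, 3, 7}:
n :  0  1  2  3  4  5  6  7  8  9 10 11 12 13 14 15 16 17 18 19
G :  0  1  0  1  0  1  0  1  0  1  0  1  0  1  0  1  0  1  0  1
G_A(19) = 1.
Stack B, S = {1, 4, 5, 9}:
n :  0  1  2  3  4  5  6  7  8  9 10 11 12 13 14 15 16 17
G :  0  1  0  1  2  3  2  3  0  1  0  1  2  3  2  3  0  1
G_B(17) = 1.
Combined Grundy value = 1 ⊕ 1 = 0.
A winning move leaves total XOR = 0, i.e. changes one component's Grundy value g to g ⊕ X where X is the current total.
Stack A: target g' = 1⊕0 = 1, but every legal move changes the Grundy value (mex property), so 0 moves.
Stack B: target g' = 1⊕0 = 1, but every legal move changes the Grundy value (mex property), so 0 moves.

0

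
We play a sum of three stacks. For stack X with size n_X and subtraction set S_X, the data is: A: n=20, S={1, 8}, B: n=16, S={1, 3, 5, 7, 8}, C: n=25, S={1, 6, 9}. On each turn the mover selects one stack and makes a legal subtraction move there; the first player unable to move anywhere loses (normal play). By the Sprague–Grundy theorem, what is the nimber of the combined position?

0

Stack A, S = {1, 8}:
n :  0  1  2  3  4  5  6  7  8  9 10 11 12 13 14 15 16 17 18 19 20
G :  0  1  0  1  0  1  0  1  2  0  1  0  1  0  1  0  1  2  0  1  0
G_A(20) = 0.
Stack B, S = {1, 3, 5, 7, 8}:
G(0) = 0
G(1) = mex{0} = 1
G(2) = mex{1} = 0
G(3) = mex{0,0} = 1
G(4) = mex{1,1} = 0
G(5) = mex{0,0,0} = 1
G(6) = mex{1,1,1} = 0
G(7) = mex{0,0,0,0} = 1
G(8) = mex{1,1,1,1,0} = 2
G(9) = mex{2,0,0,0,1} = 3
G(10) = mex{3,1,1,1,0} = 2
G(11) = mex{2,2,0,0,1} = 3
G(12) = mex{3,3,1,1,0} = 2
G(13) = mex{2,2,2,0,1} = 3
G(14) = mex{3,3,3,1,0} = 2
G(15) = mex{2,2,2,2,1} = 0
G(16) = mex{0,3,3,3,2} = 1
G_B(16) = 1.
Stack C, S = {1, 6, 9}:
G(0) = 0
G(1) = mex{0} = 1
G(2) = mex{1} = 0
G(3) = mex{0} = 1
G(4) = mex{1} = 0
G(5) = mex{0} = 1
G(6) = mex{1,0} = 2
G(7) = mex{2,1} = 0
G(8) = mex{0,0} = 1
G(9) = mex{1,1,0} = 2
G(10) = mex{2,0,1} = 3
G(11) = mex{3,1,0} = 2
G(12) = mex{2,2,1} = 0
G(13) = mex{0,0,0} = 1
G(14) = mex{1,1,1} = 0
G(15) = mex{0,2,2} = 1
G(16) = mex{1,3,0} = 2
G(17) = mex{2,2,1} = 0
G(18) = mex{0,0,2} = 1
G(19) = mex{1,1,3} = 0
G(20) = mex{0,0,2} = 1
G(21) = mex{1,1,0} = 2
G(22) = mex{2,2,1} = 0
G(23) = mex{0,0,0} = 1
G(24) = mex{1,1,1} = 0
G(25) = mex{0,0,2} = 1
G_C(25) = 1.
Combined Grundy value = 0 ⊕ 1 ⊕ 1 = 0.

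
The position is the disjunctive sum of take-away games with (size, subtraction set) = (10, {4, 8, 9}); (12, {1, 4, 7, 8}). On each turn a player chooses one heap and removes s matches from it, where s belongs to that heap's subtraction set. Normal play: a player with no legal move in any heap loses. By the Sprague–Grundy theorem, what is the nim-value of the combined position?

Heap A, S = {4, 8, 9}:
G(0) = 0
G(1) = mex{} = 0
G(2) = mex{} = 0
G(3) = mex{} = 0
G(4) = mex{0} = 1
G(5) = mex{0} = 1
G(6) = mex{0} = 1
G(7) = mex{0} = 1
G(8) = mex{1,0} = 2
G(9) = mex{1,0,0} = 2
G(10) = mex{1,0,0} = 2
G_A(10) = 2.
Heap B, S = {1, 4, 7, 8}:
n :  0  1  2  3  4  5  6  7  8  9 10 11 12
G :  0  1  0  1  2  0  1  2  3  2  3  0  1
G_B(12) = 1.
Combined Grundy value = 2 ⊕ 1 = 3.

3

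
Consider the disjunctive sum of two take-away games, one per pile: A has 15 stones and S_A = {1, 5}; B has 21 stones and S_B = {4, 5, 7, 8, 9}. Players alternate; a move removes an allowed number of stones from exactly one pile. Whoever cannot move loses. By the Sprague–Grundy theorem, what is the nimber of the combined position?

3

Pile A, S = {1, 5}:
G(0) = 0
G(1) = mex{0} = 1
G(2) = mex{1} = 0
G(3) = mex{0} = 1
G(4) = mex{1} = 0
G(5) = mex{0,0} = 1
G(6) = mex{1,1} = 0
G(7) = mex{0,0} = 1
G(8) = mex{1,1} = 0
G(9) = mex{0,0} = 1
G(10) = mex{1,1} = 0
G(11) = mex{0,0} = 1
G(12) = mex{1,1} = 0
G(13) = mex{0,0} = 1
G(14) = mex{1,1} = 0
G(15) = mex{0,0} = 1
G_A(15) = 1.
Pile B, S = {4, 5, 7, 8, 9}:
G(0) = 0
G(1) = mex{} = 0
G(2) = mex{} = 0
G(3) = mex{} = 0
G(4) = mex{0} = 1
G(5) = mex{0,0} = 1
G(6) = mex{0,0} = 1
G(7) = mex{0,0,0} = 1
G(8) = mex{1,0,0,0} = 2
G(9) = mex{1,1,0,0,0} = 2
G(10) = mex{1,1,0,0,0} = 2
G(11) = mex{1,1,1,0,0} = 2
G(12) = mex{2,1,1,1,0} = 3
G(13) = mex{2,2,1,1,1} = 0
G(14) = mex{2,2,1,1,1} = 0
G(15) = mex{2,2,2,1,1} = 0
G(16) = mex{3,2,2,2,1} = 0
G(17) = mex{0,3,2,2,2} = 1
G(18) = mex{0,0,2,2,2} = 1
G(19) = mex{0,0,3,2,2} = 1
G(20) = mex{0,0,0,3,2} = 1
G(21) = mex{1,0,0,0,3} = 2
G_B(21) = 2.
Combined Grundy value = 1 ⊕ 2 = 3.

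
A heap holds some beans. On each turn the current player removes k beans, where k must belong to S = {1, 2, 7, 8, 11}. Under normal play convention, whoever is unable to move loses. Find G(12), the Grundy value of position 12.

0

G(0) = 0
G(1) = mex{0} = 1
G(2) = mex{1,0} = 2
G(3) = mex{2,1} = 0
G(4) = mex{0,2} = 1
G(5) = mex{1,0} = 2
G(6) = mex{2,1} = 0
G(7) = mex{0,2,0} = 1
G(8) = mex{1,0,1,0} = 2
G(9) = mex{2,1,2,1} = 0
G(10) = mex{0,2,0,2} = 1
G(11) = mex{1,0,1,0,0} = 2
G(12) = mex{2,1,2,1,1} = 0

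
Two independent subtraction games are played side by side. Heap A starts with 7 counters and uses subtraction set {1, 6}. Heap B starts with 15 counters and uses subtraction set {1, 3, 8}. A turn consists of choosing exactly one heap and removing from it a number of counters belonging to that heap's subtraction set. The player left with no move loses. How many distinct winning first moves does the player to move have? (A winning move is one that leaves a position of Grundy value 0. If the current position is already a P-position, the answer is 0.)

0

Heap A, S = {1, 6}:
n : 0 1 2 3 4 5 6 7
G : 0 1 0 1 0 1 2 0
G_A(7) = 0.
Heap B, S = {1, 3, 8}:
n :  0  1  2  3  4  5  6  7  8  9 10 11 12 13 14 15
G :  0  1  0  1  0  1  0  1  2  3  2  0  1  0  1  0
G_B(15) = 0.
Combined Grundy value = 0 ⊕ 0 = 0.
A winning move leaves total XOR = 0, i.e. changes one component's Grundy value g to g ⊕ X where X is the current total.
Heap A: target g' = 0⊕0 = 0, but every legal move changes the Grundy value (mex property), so 0 moves.
Heap B: target g' = 0⊕0 = 0, but every legal move changes the Grundy value (mex property), so 0 moves.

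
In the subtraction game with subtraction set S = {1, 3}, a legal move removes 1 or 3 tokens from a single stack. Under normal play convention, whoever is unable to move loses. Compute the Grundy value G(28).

0

G(0) = 0
G(1) = mex{0} = 1
G(2) = mex{1} = 0
G(3) = mex{0,0} = 1
G(4) = mex{1,1} = 0
G(5) = mex{0,0} = 1
G(6) = mex{1,1} = 0
G(7) = mex{0,0} = 1
G(8) = mex{1,1} = 0
G(9) = mex{0,0} = 1
G(10) = mex{1,1} = 0
G(11) = mex{0,0} = 1
G(12) = mex{1,1} = 0
G(13) = mex{0,0} = 1
G(14) = mex{1,1} = 0
G(15) = mex{0,0} = 1
G(16) = mex{1,1} = 0
G(17) = mex{0,0} = 1
G(18) = mex{1,1} = 0
G(19) = mex{0,0} = 1
G(20) = mex{1,1} = 0
G(21) = mex{0,0} = 1
G(22) = mex{1,1} = 0
G(23) = mex{0,0} = 1
G(24) = mex{1,1} = 0
G(25) = mex{0,0} = 1
G(26) = mex{1,1} = 0
G(27) = mex{0,0} = 1
G(28) = mex{1,1} = 0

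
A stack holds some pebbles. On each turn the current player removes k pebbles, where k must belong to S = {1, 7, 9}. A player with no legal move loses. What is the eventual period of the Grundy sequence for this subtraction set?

2

G(0) = 0
G(1) = mex{0} = 1
G(2) = mex{1} = 0
G(3) = mex{0} = 1
G(4) = mex{1} = 0
G(5) = mex{0} = 1
G(6) = mex{1} = 0
G(7) = mex{0,0} = 1
G(8) = mex{1,1} = 0
G(9) = mex{0,0,0} = 1
G(10) = mex{1,1,1} = 0
G(11) = mex{0,0,0} = 1
G(12) = mex{1,1,1} = 0
G(13) = mex{0,0,0} = 1
G(14) = mex{1,1,1} = 0
G(n+2) = G(n) holds for n = 0,…,8 (a full window of length max(S) = 9), so the sequence is purely periodic with period 2.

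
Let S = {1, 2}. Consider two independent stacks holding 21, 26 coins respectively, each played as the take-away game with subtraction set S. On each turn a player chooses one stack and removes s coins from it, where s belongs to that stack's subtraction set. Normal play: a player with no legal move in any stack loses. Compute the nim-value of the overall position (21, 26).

All stacks use S = {1, 2}:
G(0) = 0
G(1) = mex{0} = 1
G(2) = mex{1,0} = 2
G(3) = mex{2,1} = 0
G(4) = mex{0,2} = 1
G(5) = mex{1,0} = 2
G(6) = mex{2,1} = 0
G(7) = mex{0,2} = 1
G(8) = mex{1,0} = 2
G(9) = mex{2,1} = 0
G(10) = mex{0,2} = 1
G(11) = mex{1,0} = 2
G(12) = mex{2,1} = 0
G(13) = mex{0,2} = 1
G(14) = mex{1,0} = 2
G(15) = mex{2,1} = 0
G(16) = mex{0,2} = 1
G(17) = mex{1,0} = 2
G(18) = mex{2,1} = 0
G(19) = mex{0,2} = 1
G(20) = mex{1,0} = 2
G(21) = mex{2,1} = 0
G(22) = mex{0,2} = 1
G(23) = mex{1,0} = 2
G(24) = mex{2,1} = 0
G(25) = mex{0,2} = 1
G(26) = mex{1,0} = 2
Stack A: G(21) = 0.
Stack B: G(26) = 2.
Combined Grundy value = 0 ⊕ 2 = 2.

2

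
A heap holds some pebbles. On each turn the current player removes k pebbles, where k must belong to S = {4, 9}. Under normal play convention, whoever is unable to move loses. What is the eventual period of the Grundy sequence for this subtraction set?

G(0) = 0
G(1) = mex{} = 0
G(2) = mex{} = 0
G(3) = mex{} = 0
G(4) = mex{0} = 1
G(5) = mex{0} = 1
G(6) = mex{0} = 1
G(7) = mex{0} = 1
G(8) = mex{1} = 0
G(9) = mex{1,0} = 2
G(10) = mex{1,0} = 2
G(11) = mex{1,0} = 2
G(12) = mex{0,0} = 1
G(13) = mex{2,1} = 0
G(14) = mex{2,1} = 0
G(15) = mex{2,1} = 0
G(16) = mex{1,1} = 0
G(17) = mex{0,0} = 1
G(18) = mex{0,2} = 1
G(19) = mex{0,2} = 1
G(20) = mex{0,2} = 1
G(21) = mex{1,1} = 0
G(22) = mex{1,0} = 2
G(23) = mex{1,0} = 2
G(24) = mex{1,0} = 2
G(25) = mex{0,0} = 1
G(26) = mex{2,1} = 0
G(27) = mex{2,1} = 0
G(n+13) = G(n) holds for n = 0,…,8 (a full window of length max(S) = 9), so the sequence is purely periodic with period 13.

13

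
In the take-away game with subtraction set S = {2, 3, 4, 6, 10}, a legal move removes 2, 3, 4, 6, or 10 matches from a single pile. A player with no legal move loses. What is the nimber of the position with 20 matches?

2

G(0) = 0
G(1) = mex{} = 0
G(2) = mex{0} = 1
G(3) = mex{0,0} = 1
G(4) = mex{1,0,0} = 2
G(5) = mex{1,1,0} = 2
G(6) = mex{2,1,1,0} = 3
G(7) = mex{2,2,1,0} = 3
G(8) = mex{3,2,2,1} = 0
G(9) = mex{3,3,2,1} = 0
G(10) = mex{0,3,3,2,0} = 1
G(11) = mex{0,0,3,2,0} = 1
G(12) = mex{1,0,0,3,1} = 2
G(13) = mex{1,1,0,3,1} = 2
G(14) = mex{2,1,1,0,2} = 3
G(15) = mex{2,2,1,0,2} = 3
G(16) = mex{3,2,2,1,3} = 0
G(17) = mex{3,3,2,1,3} = 0
G(18) = mex{0,3,3,2,0} = 1
G(19) = mex{0,0,3,2,0} = 1
G(20) = mex{1,0,0,3,1} = 2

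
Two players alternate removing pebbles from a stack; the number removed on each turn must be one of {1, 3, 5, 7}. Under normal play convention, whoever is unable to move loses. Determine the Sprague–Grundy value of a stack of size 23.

n :  0  1  2  3  4  5  6  7  8  9 10 11 12 13 14 15 16 17 18 19 20 21 22 23
G :  0  1  0  1  0  1  0  1  0  1  0  1  0  1  0  1  0  1  0  1  0  1  0  1

1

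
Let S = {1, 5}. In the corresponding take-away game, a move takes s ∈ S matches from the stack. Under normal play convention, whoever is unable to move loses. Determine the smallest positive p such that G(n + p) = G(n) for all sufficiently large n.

2

G(0) = 0
G(1) = mex{0} = 1
G(2) = mex{1} = 0
G(3) = mex{0} = 1
G(4) = mex{1} = 0
G(5) = mex{0,0} = 1
G(6) = mex{1,1} = 0
G(7) = mex{0,0} = 1
G(8) = mex{1,1} = 0
G(9) = mex{0,0} = 1
G(10) = mex{1,1} = 0
G(11) = mex{0,0} = 1
G(12) = mex{1,1} = 0
G(13) = mex{0,0} = 1
G(14) = mex{1,1} = 0
G(n+2) = G(n) holds for n = 0,…,4 (a full window of length max(S) = 5), so the sequence is purely periodic with period 2.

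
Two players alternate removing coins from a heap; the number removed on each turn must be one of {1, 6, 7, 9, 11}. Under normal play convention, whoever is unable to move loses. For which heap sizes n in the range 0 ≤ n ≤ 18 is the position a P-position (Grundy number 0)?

n :  0  1  2  3  4  5  6  7  8  9 10 11 12 13 14 15 16 17 18
G :  0  1  0  1  0  1  2  3  2  3  2  3  0  1  0  1  0  1  2
P-positions are exactly the n with G(n) = 0.

0, 2, 4, 12, 14, 16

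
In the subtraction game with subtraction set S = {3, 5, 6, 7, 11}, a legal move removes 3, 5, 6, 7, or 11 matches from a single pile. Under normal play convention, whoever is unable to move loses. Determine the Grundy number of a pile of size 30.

G(0) = 0
G(1) = mex{} = 0
G(2) = mex{} = 0
G(3) = mex{0} = 1
G(4) = mex{0} = 1
G(5) = mex{0,0} = 1
G(6) = mex{1,0,0} = 2
G(7) = mex{1,0,0,0} = 2
G(8) = mex{1,1,0,0} = 2
G(9) = mex{2,1,1,0} = 3
G(10) = mex{2,1,1,1} = 0
G(11) = mex{2,2,1,1,0} = 3
G(12) = mex{3,2,2,1,0} = 4
G(13) = mex{0,2,2,2,0} = 1
G(14) = mex{3,3,2,2,1} = 0
G(15) = mex{4,0,3,2,1} = 5
G(16) = mex{1,3,0,3,1} = 2
G(17) = mex{0,4,3,0,2} = 1
G(18) = mex{5,1,4,3,2} = 0
G(19) = mex{2,0,1,4,2} = 3
G(20) = mex{1,5,0,1,3} = 2
G(21) = mex{0,2,5,0,0} = 1
G(22) = mex{3,1,2,5,3} = 0
G(23) = mex{2,0,1,2,4} = 3
G(24) = mex{1,3,0,1,1} = 2
G(25) = mex{0,2,3,0,0} = 1
G(26) = mex{3,1,2,3,5} = 0
G(27) = mex{2,0,1,2,2} = 3
G(28) = mex{1,3,0,1,1} = 2
G(29) = mex{0,2,3,0,0} = 1
G(30) = mex{3,1,2,3,3} = 0

0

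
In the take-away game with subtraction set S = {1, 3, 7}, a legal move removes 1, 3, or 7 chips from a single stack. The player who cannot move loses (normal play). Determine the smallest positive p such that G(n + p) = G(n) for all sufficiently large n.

2

G(0) = 0
G(1) = mex{0} = 1
G(2) = mex{1} = 0
G(3) = mex{0,0} = 1
G(4) = mex{1,1} = 0
G(5) = mex{0,0} = 1
G(6) = mex{1,1} = 0
G(7) = mex{0,0,0} = 1
G(8) = mex{1,1,1} = 0
G(9) = mex{0,0,0} = 1
G(10) = mex{1,1,1} = 0
G(11) = mex{0,0,0} = 1
G(12) = mex{1,1,1} = 0
G(13) = mex{0,0,0} = 1
G(14) = mex{1,1,1} = 0
G(n+2) = G(n) holds for n = 0,…,6 (a full window of length max(S) = 7), so the sequence is purely periodic with period 2.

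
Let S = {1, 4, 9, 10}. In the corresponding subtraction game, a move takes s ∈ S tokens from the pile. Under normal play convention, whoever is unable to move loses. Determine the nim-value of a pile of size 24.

2

n :  0  1  2  3  4  5  6  7  8  9 10 11 12 13 14 15 16 17 18 19 20 21 22 23 24
G :  0  1  0  1  2  0  1  0  1  2  3  2  3  0  1  3  2  3  0  1  0  1  2  3  2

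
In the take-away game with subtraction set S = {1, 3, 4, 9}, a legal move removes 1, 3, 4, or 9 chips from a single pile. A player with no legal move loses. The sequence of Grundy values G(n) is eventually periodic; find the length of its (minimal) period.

n :  0  1  2  3  4  5  6  7  8  9 10 11 12 13 14 15 16 17 18 19 20 21 22 23 24 25
G :  0  1  0  1  2  3  2  0  1  4  3  2  0  1  0  1  2  3  2  0  1  4  3  2  0  1
G(n+12) = G(n) holds for n = 0,…,8 (a full window of length max(S) = 9), so the sequence is purely periodic with period 12.

12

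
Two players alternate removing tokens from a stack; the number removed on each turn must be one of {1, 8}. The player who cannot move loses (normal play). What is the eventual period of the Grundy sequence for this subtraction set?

9

G(0) = 0
G(1) = mex{0} = 1
G(2) = mex{1} = 0
G(3) = mex{0} = 1
G(4) = mex{1} = 0
G(5) = mex{0} = 1
G(6) = mex{1} = 0
G(7) = mex{0} = 1
G(8) = mex{1,0} = 2
G(9) = mex{2,1} = 0
G(10) = mex{0,0} = 1
G(11) = mex{1,1} = 0
G(12) = mex{0,0} = 1
G(13) = mex{1,1} = 0
G(14) = mex{0,0} = 1
G(15) = mex{1,1} = 0
G(16) = mex{0,2} = 1
G(17) = mex{1,0} = 2
G(18) = mex{2,1} = 0
G(19) = mex{0,0} = 1
G(n+9) = G(n) holds for n = 0,…,7 (a full window of length max(S) = 8), so the sequence is purely periodic with period 9.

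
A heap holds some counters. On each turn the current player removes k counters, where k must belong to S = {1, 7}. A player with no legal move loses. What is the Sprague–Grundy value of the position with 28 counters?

n :  0  1  2  3  4  5  6  7  8  9 10 11 12 13 14 15 16 17 18 19 20 21 22 23 24 25 26 27 28
G :  0  1  0  1  0  1  0  1  0  1  0  1  0  1  0  1  0  1  0  1  0  1  0  1  0  1  0  1  0

0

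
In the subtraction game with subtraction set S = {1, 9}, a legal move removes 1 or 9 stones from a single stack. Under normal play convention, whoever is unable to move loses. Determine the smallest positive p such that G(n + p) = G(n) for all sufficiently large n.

2

n :  0  1  2  3  4  5  6  7  8  9 10 11 12 13 14
G :  0  1  0  1  0  1  0  1  0  1  0  1  0  1  0
G(n+2) = G(n) holds for n = 0,…,8 (a full window of length max(S) = 9), so the sequence is purely periodic with period 2.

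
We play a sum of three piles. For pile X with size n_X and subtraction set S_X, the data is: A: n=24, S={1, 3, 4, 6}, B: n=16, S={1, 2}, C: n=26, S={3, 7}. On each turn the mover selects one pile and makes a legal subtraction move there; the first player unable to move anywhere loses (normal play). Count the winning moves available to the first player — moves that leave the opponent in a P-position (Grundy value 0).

0

Pile A, S = {1, 3, 4, 6}:
n :  0  1  2  3  4  5  6  7  8  9 10 11 12 13 14 15 16 17 18 19 20 21 22 23 24
G :  0  1  0  1  2  3  2  0  1  0  1  2  3  2  0  1  0  1  2  3  2  0  1  0  1
G_A(24) = 1.
Pile B, S = {1, 2}:
n :  0  1  2  3  4  5  6  7  8  9 10 11 12 13 14 15 16
G :  0  1  2  0  1  2  0  1  2  0  1  2  0  1  2  0  1
G_B(16) = 1.
Pile C, S = {3, 7}:
G(0) = 0
G(1) = mex{} = 0
G(2) = mex{} = 0
G(3) = mex{0} = 1
G(4) = mex{0} = 1
G(5) = mex{0} = 1
G(6) = mex{1} = 0
G(7) = mex{1,0} = 2
G(8) = mex{1,0} = 2
G(9) = mex{0,0} = 1
G(10) = mex{2,1} = 0
G(11) = mex{2,1} = 0
G(12) = mex{1,1} = 0
G(13) = mex{0,0} = 1
G(14) = mex{0,2} = 1
G(15) = mex{0,2} = 1
G(16) = mex{1,1} = 0
G(17) = mex{1,0} = 2
G(18) = mex{1,0} = 2
G(19) = mex{0,0} = 1
G(20) = mex{2,1} = 0
G(21) = mex{2,1} = 0
G(22) = mex{1,1} = 0
G(23) = mex{0,0} = 1
G(24) = mex{0,2} = 1
G(25) = mex{0,2} = 1
G(26) = mex{1,1} = 0
G_C(26) = 0.
Combined Grundy value = 1 ⊕ 1 ⊕ 0 = 0.
A winning move leaves total XOR = 0, i.e. changes one component's Grundy value g to g ⊕ X where X is the current total.
Pile A: target g' = 1⊕0 = 1, but every legal move changes the Grundy value (mex property), so 0 moves.
Pile B: target g' = 1⊕0 = 1, but every legal move changes the Grundy value (mex property), so 0 moves.
Pile C: target g' = 0⊕0 = 0, but every legal move changes the Grundy value (mex property), so 0 moves.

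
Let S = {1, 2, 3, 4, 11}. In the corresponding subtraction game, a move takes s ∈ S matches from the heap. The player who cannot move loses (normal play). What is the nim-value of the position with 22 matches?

n :  0  1  2  3  4  5  6  7  8  9 10 11 12 13 14 15 16 17 18 19 20 21 22
G :  0  1  2  3  4  0  1  2  3  4  0  1  2  3  4  0  1  2  3  4  0  1  2

2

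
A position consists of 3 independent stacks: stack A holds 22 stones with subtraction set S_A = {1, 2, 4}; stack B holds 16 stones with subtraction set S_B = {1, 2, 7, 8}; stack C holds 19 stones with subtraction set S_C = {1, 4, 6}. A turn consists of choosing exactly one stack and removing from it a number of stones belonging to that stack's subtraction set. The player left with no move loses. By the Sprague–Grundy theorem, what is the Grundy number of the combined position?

2

Stack A, S = {1, 2, 4}:
n :  0  1  2  3  4  5  6  7  8  9 10 11 12 13 14 15 16 17 18 19 20 21 22
G :  0  1  2  0  1  2  0  1  2  0  1  2  0  1  2  0  1  2  0  1  2  0  1
G_A(22) = 1.
Stack B, S = {1, 2, 7, 8}:
n :  0  1  2  3  4  5  6  7  8  9 10 11 12 13 14 15 16
G :  0  1  2  0  1  2  0  1  2  0  1  2  0  1  2  0  1
G_B(16) = 1.
Stack C, S = {1, 4, 6}:
n :  0  1  2  3  4  5  6  7  8  9 10 11 12 13 14 15 16 17 18 19
G :  0  1  0  1  2  0  1  0  1  2  0  1  0  1  2  0  1  0  1  2
G_C(19) = 2.
Combined Grundy value = 1 ⊕ 1 ⊕ 2 = 2.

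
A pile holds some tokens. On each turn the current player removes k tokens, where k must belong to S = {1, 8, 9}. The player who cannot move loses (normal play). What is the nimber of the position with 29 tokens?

n :  0  1  2  3  4  5  6  7  8  9 10 11 12 13 14 15 16 17 18 19 20 21 22 23 24 25 26 27 28 29
G :  0  1  0  1  0  1  0  1  2  3  2  3  2  3  2  3  0  1  0  1  0  1  0  1  2  3  2  3  2  3

3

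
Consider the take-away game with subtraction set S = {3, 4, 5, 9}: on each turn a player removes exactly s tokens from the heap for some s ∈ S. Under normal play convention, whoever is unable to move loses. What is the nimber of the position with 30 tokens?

0

G(0) = 0
G(1) = mex{} = 0
G(2) = mex{} = 0
G(3) = mex{0} = 1
G(4) = mex{0,0} = 1
G(5) = mex{0,0,0} = 1
G(6) = mex{1,0,0} = 2
G(7) = mex{1,1,0} = 2
G(8) = mex{1,1,1} = 0
G(9) = mex{2,1,1,0} = 3
G(10) = mex{2,2,1,0} = 3
G(11) = mex{0,2,2,0} = 1
G(12) = mex{3,0,2,1} = 4
G(13) = mex{3,3,0,1} = 2
G(14) = mex{1,3,3,1} = 0
G(15) = mex{4,1,3,2} = 0
G(16) = mex{2,4,1,2} = 0
G(17) = mex{0,2,4,0} = 1
G(18) = mex{0,0,2,3} = 1
G(19) = mex{0,0,0,3} = 1
G(20) = mex{1,0,0,1} = 2
G(21) = mex{1,1,0,4} = 2
G(22) = mex{1,1,1,2} = 0
G(23) = mex{2,1,1,0} = 3
G(24) = mex{2,2,1,0} = 3
G(25) = mex{0,2,2,0} = 1
G(26) = mex{3,0,2,1} = 4
G(27) = mex{3,3,0,1} = 2
G(28) = mex{1,3,3,1} = 0
G(29) = mex{4,1,3,2} = 0
G(30) = mex{2,4,1,2} = 0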